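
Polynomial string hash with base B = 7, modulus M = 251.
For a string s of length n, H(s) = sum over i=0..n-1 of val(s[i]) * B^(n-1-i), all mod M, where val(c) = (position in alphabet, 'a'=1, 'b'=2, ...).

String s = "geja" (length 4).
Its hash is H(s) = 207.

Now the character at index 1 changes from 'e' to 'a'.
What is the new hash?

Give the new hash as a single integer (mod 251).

val('e') = 5, val('a') = 1
Position k = 1, exponent = n-1-k = 2
B^2 mod M = 7^2 mod 251 = 49
Delta = (1 - 5) * 49 mod 251 = 55
New hash = (207 + 55) mod 251 = 11

Answer: 11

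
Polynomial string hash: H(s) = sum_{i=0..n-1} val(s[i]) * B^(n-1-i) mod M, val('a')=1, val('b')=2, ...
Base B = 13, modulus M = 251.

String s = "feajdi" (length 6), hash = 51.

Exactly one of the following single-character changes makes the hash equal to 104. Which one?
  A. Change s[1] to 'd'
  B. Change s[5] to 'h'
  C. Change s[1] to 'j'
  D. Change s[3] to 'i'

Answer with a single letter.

Option A: s[1]='e'->'d', delta=(4-5)*13^4 mod 251 = 53, hash=51+53 mod 251 = 104 <-- target
Option B: s[5]='i'->'h', delta=(8-9)*13^0 mod 251 = 250, hash=51+250 mod 251 = 50
Option C: s[1]='e'->'j', delta=(10-5)*13^4 mod 251 = 237, hash=51+237 mod 251 = 37
Option D: s[3]='j'->'i', delta=(9-10)*13^2 mod 251 = 82, hash=51+82 mod 251 = 133

Answer: A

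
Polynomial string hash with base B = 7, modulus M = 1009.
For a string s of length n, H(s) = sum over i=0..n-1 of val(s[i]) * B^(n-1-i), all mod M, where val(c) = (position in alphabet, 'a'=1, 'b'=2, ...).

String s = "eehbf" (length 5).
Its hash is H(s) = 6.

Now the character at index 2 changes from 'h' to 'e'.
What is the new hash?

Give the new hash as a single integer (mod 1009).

val('h') = 8, val('e') = 5
Position k = 2, exponent = n-1-k = 2
B^2 mod M = 7^2 mod 1009 = 49
Delta = (5 - 8) * 49 mod 1009 = 862
New hash = (6 + 862) mod 1009 = 868

Answer: 868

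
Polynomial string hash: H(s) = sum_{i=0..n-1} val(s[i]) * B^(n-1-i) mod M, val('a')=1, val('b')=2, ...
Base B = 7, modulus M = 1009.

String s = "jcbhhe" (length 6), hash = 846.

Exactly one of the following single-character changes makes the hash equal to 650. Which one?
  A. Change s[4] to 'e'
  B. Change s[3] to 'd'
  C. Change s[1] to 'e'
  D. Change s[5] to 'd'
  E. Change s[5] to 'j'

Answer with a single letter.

Answer: B

Derivation:
Option A: s[4]='h'->'e', delta=(5-8)*7^1 mod 1009 = 988, hash=846+988 mod 1009 = 825
Option B: s[3]='h'->'d', delta=(4-8)*7^2 mod 1009 = 813, hash=846+813 mod 1009 = 650 <-- target
Option C: s[1]='c'->'e', delta=(5-3)*7^4 mod 1009 = 766, hash=846+766 mod 1009 = 603
Option D: s[5]='e'->'d', delta=(4-5)*7^0 mod 1009 = 1008, hash=846+1008 mod 1009 = 845
Option E: s[5]='e'->'j', delta=(10-5)*7^0 mod 1009 = 5, hash=846+5 mod 1009 = 851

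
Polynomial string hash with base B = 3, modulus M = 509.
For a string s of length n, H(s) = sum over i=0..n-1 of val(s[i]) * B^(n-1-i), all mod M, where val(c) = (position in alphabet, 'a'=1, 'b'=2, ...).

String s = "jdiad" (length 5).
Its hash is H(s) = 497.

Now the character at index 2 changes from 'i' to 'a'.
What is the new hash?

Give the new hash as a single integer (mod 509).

Answer: 425

Derivation:
val('i') = 9, val('a') = 1
Position k = 2, exponent = n-1-k = 2
B^2 mod M = 3^2 mod 509 = 9
Delta = (1 - 9) * 9 mod 509 = 437
New hash = (497 + 437) mod 509 = 425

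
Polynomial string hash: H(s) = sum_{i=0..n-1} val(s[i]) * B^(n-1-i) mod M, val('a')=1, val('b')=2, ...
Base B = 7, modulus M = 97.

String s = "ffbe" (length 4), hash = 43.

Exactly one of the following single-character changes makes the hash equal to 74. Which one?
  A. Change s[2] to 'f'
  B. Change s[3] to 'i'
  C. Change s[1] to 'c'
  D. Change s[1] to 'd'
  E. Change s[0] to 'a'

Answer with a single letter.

Option A: s[2]='b'->'f', delta=(6-2)*7^1 mod 97 = 28, hash=43+28 mod 97 = 71
Option B: s[3]='e'->'i', delta=(9-5)*7^0 mod 97 = 4, hash=43+4 mod 97 = 47
Option C: s[1]='f'->'c', delta=(3-6)*7^2 mod 97 = 47, hash=43+47 mod 97 = 90
Option D: s[1]='f'->'d', delta=(4-6)*7^2 mod 97 = 96, hash=43+96 mod 97 = 42
Option E: s[0]='f'->'a', delta=(1-6)*7^3 mod 97 = 31, hash=43+31 mod 97 = 74 <-- target

Answer: E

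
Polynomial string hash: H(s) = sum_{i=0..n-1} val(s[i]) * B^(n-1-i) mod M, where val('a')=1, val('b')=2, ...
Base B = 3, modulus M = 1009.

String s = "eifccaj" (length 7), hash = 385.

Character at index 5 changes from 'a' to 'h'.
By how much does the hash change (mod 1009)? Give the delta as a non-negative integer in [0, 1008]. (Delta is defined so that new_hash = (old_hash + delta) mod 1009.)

Answer: 21

Derivation:
Delta formula: (val(new) - val(old)) * B^(n-1-k) mod M
  val('h') - val('a') = 8 - 1 = 7
  B^(n-1-k) = 3^1 mod 1009 = 3
  Delta = 7 * 3 mod 1009 = 21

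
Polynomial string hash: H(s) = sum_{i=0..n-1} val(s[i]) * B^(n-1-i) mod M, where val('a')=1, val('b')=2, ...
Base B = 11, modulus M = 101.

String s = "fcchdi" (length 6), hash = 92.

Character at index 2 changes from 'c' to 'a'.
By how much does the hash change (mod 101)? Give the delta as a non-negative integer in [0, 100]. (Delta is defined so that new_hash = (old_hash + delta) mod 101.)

Answer: 65

Derivation:
Delta formula: (val(new) - val(old)) * B^(n-1-k) mod M
  val('a') - val('c') = 1 - 3 = -2
  B^(n-1-k) = 11^3 mod 101 = 18
  Delta = -2 * 18 mod 101 = 65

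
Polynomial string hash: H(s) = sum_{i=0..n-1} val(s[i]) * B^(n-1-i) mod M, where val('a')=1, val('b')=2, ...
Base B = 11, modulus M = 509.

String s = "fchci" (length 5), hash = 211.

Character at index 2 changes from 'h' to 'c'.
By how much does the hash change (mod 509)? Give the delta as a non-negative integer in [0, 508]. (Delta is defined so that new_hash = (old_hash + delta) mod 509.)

Answer: 413

Derivation:
Delta formula: (val(new) - val(old)) * B^(n-1-k) mod M
  val('c') - val('h') = 3 - 8 = -5
  B^(n-1-k) = 11^2 mod 509 = 121
  Delta = -5 * 121 mod 509 = 413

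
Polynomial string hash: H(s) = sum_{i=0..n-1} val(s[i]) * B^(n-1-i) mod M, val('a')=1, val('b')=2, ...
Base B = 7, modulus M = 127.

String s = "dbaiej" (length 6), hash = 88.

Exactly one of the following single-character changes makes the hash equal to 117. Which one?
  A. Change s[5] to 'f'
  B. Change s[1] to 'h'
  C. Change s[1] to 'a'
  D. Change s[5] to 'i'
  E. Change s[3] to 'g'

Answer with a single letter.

Answer: E

Derivation:
Option A: s[5]='j'->'f', delta=(6-10)*7^0 mod 127 = 123, hash=88+123 mod 127 = 84
Option B: s[1]='b'->'h', delta=(8-2)*7^4 mod 127 = 55, hash=88+55 mod 127 = 16
Option C: s[1]='b'->'a', delta=(1-2)*7^4 mod 127 = 12, hash=88+12 mod 127 = 100
Option D: s[5]='j'->'i', delta=(9-10)*7^0 mod 127 = 126, hash=88+126 mod 127 = 87
Option E: s[3]='i'->'g', delta=(7-9)*7^2 mod 127 = 29, hash=88+29 mod 127 = 117 <-- target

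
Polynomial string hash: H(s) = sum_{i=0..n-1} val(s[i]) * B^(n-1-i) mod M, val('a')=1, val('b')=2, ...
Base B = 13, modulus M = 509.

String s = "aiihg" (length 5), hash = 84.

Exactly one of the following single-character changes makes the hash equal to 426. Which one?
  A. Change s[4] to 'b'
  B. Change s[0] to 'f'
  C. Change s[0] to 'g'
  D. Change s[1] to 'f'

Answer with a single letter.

Option A: s[4]='g'->'b', delta=(2-7)*13^0 mod 509 = 504, hash=84+504 mod 509 = 79
Option B: s[0]='a'->'f', delta=(6-1)*13^4 mod 509 = 285, hash=84+285 mod 509 = 369
Option C: s[0]='a'->'g', delta=(7-1)*13^4 mod 509 = 342, hash=84+342 mod 509 = 426 <-- target
Option D: s[1]='i'->'f', delta=(6-9)*13^3 mod 509 = 26, hash=84+26 mod 509 = 110

Answer: C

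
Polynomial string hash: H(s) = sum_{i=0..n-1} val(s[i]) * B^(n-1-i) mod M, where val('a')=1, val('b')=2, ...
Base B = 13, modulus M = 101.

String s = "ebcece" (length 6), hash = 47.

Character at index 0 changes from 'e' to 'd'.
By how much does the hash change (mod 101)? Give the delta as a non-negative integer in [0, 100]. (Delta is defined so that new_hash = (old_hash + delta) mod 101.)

Answer: 84

Derivation:
Delta formula: (val(new) - val(old)) * B^(n-1-k) mod M
  val('d') - val('e') = 4 - 5 = -1
  B^(n-1-k) = 13^5 mod 101 = 17
  Delta = -1 * 17 mod 101 = 84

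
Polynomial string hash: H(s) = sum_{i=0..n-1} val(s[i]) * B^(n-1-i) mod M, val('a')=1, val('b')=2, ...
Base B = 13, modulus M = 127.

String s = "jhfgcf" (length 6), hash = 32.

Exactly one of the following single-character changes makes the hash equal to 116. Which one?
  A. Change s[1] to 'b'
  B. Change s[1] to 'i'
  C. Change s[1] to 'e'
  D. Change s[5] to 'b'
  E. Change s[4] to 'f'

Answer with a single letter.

Answer: A

Derivation:
Option A: s[1]='h'->'b', delta=(2-8)*13^4 mod 127 = 84, hash=32+84 mod 127 = 116 <-- target
Option B: s[1]='h'->'i', delta=(9-8)*13^4 mod 127 = 113, hash=32+113 mod 127 = 18
Option C: s[1]='h'->'e', delta=(5-8)*13^4 mod 127 = 42, hash=32+42 mod 127 = 74
Option D: s[5]='f'->'b', delta=(2-6)*13^0 mod 127 = 123, hash=32+123 mod 127 = 28
Option E: s[4]='c'->'f', delta=(6-3)*13^1 mod 127 = 39, hash=32+39 mod 127 = 71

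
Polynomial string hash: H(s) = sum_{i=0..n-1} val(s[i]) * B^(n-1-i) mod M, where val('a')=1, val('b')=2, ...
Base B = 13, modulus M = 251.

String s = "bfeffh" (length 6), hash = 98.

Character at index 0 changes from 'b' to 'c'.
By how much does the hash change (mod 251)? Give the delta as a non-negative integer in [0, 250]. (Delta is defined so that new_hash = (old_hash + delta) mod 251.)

Answer: 64

Derivation:
Delta formula: (val(new) - val(old)) * B^(n-1-k) mod M
  val('c') - val('b') = 3 - 2 = 1
  B^(n-1-k) = 13^5 mod 251 = 64
  Delta = 1 * 64 mod 251 = 64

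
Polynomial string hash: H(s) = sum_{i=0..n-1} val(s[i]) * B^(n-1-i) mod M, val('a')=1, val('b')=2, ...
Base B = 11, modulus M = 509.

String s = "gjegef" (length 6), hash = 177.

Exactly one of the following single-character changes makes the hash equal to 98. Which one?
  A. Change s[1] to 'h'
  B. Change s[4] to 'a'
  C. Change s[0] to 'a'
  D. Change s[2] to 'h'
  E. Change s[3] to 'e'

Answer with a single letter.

Answer: D

Derivation:
Option A: s[1]='j'->'h', delta=(8-10)*11^4 mod 509 = 240, hash=177+240 mod 509 = 417
Option B: s[4]='e'->'a', delta=(1-5)*11^1 mod 509 = 465, hash=177+465 mod 509 = 133
Option C: s[0]='g'->'a', delta=(1-7)*11^5 mod 509 = 285, hash=177+285 mod 509 = 462
Option D: s[2]='e'->'h', delta=(8-5)*11^3 mod 509 = 430, hash=177+430 mod 509 = 98 <-- target
Option E: s[3]='g'->'e', delta=(5-7)*11^2 mod 509 = 267, hash=177+267 mod 509 = 444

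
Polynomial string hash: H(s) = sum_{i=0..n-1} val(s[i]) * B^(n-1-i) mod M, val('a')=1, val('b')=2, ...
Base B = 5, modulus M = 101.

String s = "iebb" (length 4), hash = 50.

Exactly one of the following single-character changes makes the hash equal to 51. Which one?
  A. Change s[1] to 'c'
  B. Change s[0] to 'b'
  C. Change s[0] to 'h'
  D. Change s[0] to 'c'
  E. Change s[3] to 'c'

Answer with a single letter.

Option A: s[1]='e'->'c', delta=(3-5)*5^2 mod 101 = 51, hash=50+51 mod 101 = 0
Option B: s[0]='i'->'b', delta=(2-9)*5^3 mod 101 = 34, hash=50+34 mod 101 = 84
Option C: s[0]='i'->'h', delta=(8-9)*5^3 mod 101 = 77, hash=50+77 mod 101 = 26
Option D: s[0]='i'->'c', delta=(3-9)*5^3 mod 101 = 58, hash=50+58 mod 101 = 7
Option E: s[3]='b'->'c', delta=(3-2)*5^0 mod 101 = 1, hash=50+1 mod 101 = 51 <-- target

Answer: E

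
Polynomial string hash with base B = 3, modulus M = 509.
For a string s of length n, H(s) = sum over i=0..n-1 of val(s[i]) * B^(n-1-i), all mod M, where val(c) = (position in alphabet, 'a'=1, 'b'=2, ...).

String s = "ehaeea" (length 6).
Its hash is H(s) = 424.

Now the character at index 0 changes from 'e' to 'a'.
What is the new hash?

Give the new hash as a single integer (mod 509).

Answer: 470

Derivation:
val('e') = 5, val('a') = 1
Position k = 0, exponent = n-1-k = 5
B^5 mod M = 3^5 mod 509 = 243
Delta = (1 - 5) * 243 mod 509 = 46
New hash = (424 + 46) mod 509 = 470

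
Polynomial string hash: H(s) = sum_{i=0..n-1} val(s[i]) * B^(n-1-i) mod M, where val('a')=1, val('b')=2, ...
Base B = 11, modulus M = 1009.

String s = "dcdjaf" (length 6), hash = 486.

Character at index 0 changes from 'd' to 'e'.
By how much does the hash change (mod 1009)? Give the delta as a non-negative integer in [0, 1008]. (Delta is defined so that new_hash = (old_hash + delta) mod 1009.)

Delta formula: (val(new) - val(old)) * B^(n-1-k) mod M
  val('e') - val('d') = 5 - 4 = 1
  B^(n-1-k) = 11^5 mod 1009 = 620
  Delta = 1 * 620 mod 1009 = 620

Answer: 620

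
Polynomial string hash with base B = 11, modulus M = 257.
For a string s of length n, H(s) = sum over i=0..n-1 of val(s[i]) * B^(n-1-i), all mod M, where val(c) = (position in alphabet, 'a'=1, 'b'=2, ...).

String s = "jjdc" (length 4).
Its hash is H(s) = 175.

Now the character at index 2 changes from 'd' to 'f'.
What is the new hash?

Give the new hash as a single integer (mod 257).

Answer: 197

Derivation:
val('d') = 4, val('f') = 6
Position k = 2, exponent = n-1-k = 1
B^1 mod M = 11^1 mod 257 = 11
Delta = (6 - 4) * 11 mod 257 = 22
New hash = (175 + 22) mod 257 = 197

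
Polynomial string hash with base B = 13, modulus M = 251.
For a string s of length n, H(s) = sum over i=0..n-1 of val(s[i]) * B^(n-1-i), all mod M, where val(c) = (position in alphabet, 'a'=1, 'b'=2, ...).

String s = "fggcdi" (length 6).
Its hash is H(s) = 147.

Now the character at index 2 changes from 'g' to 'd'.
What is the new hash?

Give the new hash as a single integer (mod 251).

val('g') = 7, val('d') = 4
Position k = 2, exponent = n-1-k = 3
B^3 mod M = 13^3 mod 251 = 189
Delta = (4 - 7) * 189 mod 251 = 186
New hash = (147 + 186) mod 251 = 82

Answer: 82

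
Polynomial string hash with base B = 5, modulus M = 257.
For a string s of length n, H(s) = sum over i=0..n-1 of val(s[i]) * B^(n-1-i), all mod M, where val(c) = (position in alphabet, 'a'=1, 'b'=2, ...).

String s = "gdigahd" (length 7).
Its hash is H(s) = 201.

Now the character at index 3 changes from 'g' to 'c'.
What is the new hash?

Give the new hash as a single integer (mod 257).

Answer: 215

Derivation:
val('g') = 7, val('c') = 3
Position k = 3, exponent = n-1-k = 3
B^3 mod M = 5^3 mod 257 = 125
Delta = (3 - 7) * 125 mod 257 = 14
New hash = (201 + 14) mod 257 = 215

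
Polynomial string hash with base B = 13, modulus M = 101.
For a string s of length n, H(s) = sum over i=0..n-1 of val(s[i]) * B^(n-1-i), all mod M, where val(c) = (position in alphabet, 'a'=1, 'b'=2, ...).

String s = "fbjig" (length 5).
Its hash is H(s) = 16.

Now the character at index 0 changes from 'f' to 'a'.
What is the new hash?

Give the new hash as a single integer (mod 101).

val('f') = 6, val('a') = 1
Position k = 0, exponent = n-1-k = 4
B^4 mod M = 13^4 mod 101 = 79
Delta = (1 - 6) * 79 mod 101 = 9
New hash = (16 + 9) mod 101 = 25

Answer: 25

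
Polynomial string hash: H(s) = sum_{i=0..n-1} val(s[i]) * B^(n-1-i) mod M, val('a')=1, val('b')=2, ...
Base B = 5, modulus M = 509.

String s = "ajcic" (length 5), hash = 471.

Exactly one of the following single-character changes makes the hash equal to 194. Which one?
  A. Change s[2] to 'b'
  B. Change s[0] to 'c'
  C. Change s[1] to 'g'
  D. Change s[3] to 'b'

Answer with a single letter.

Option A: s[2]='c'->'b', delta=(2-3)*5^2 mod 509 = 484, hash=471+484 mod 509 = 446
Option B: s[0]='a'->'c', delta=(3-1)*5^4 mod 509 = 232, hash=471+232 mod 509 = 194 <-- target
Option C: s[1]='j'->'g', delta=(7-10)*5^3 mod 509 = 134, hash=471+134 mod 509 = 96
Option D: s[3]='i'->'b', delta=(2-9)*5^1 mod 509 = 474, hash=471+474 mod 509 = 436

Answer: B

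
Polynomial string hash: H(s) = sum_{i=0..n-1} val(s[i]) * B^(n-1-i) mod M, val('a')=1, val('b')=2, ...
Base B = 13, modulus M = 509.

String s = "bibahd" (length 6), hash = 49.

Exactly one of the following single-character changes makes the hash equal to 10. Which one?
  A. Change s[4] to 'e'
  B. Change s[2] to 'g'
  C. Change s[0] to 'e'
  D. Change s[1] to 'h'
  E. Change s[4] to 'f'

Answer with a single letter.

Option A: s[4]='h'->'e', delta=(5-8)*13^1 mod 509 = 470, hash=49+470 mod 509 = 10 <-- target
Option B: s[2]='b'->'g', delta=(7-2)*13^3 mod 509 = 296, hash=49+296 mod 509 = 345
Option C: s[0]='b'->'e', delta=(5-2)*13^5 mod 509 = 187, hash=49+187 mod 509 = 236
Option D: s[1]='i'->'h', delta=(8-9)*13^4 mod 509 = 452, hash=49+452 mod 509 = 501
Option E: s[4]='h'->'f', delta=(6-8)*13^1 mod 509 = 483, hash=49+483 mod 509 = 23

Answer: A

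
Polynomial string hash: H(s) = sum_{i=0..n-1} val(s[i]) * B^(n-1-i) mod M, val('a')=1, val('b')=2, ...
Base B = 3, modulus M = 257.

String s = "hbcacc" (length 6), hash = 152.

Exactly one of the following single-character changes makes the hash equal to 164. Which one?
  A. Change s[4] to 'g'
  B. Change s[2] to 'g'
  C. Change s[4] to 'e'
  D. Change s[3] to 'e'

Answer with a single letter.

Answer: A

Derivation:
Option A: s[4]='c'->'g', delta=(7-3)*3^1 mod 257 = 12, hash=152+12 mod 257 = 164 <-- target
Option B: s[2]='c'->'g', delta=(7-3)*3^3 mod 257 = 108, hash=152+108 mod 257 = 3
Option C: s[4]='c'->'e', delta=(5-3)*3^1 mod 257 = 6, hash=152+6 mod 257 = 158
Option D: s[3]='a'->'e', delta=(5-1)*3^2 mod 257 = 36, hash=152+36 mod 257 = 188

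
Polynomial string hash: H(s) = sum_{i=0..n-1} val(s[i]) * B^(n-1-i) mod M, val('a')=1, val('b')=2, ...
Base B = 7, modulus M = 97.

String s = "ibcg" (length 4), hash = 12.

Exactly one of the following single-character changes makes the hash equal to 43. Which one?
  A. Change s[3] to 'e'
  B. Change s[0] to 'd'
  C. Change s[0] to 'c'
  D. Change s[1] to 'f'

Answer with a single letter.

Answer: B

Derivation:
Option A: s[3]='g'->'e', delta=(5-7)*7^0 mod 97 = 95, hash=12+95 mod 97 = 10
Option B: s[0]='i'->'d', delta=(4-9)*7^3 mod 97 = 31, hash=12+31 mod 97 = 43 <-- target
Option C: s[0]='i'->'c', delta=(3-9)*7^3 mod 97 = 76, hash=12+76 mod 97 = 88
Option D: s[1]='b'->'f', delta=(6-2)*7^2 mod 97 = 2, hash=12+2 mod 97 = 14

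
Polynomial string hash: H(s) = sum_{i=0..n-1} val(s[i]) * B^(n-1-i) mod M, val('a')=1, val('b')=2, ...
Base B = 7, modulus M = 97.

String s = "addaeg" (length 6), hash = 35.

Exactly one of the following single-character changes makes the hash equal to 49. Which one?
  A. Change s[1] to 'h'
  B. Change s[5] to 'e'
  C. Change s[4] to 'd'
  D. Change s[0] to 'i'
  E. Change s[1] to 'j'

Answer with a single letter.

Answer: D

Derivation:
Option A: s[1]='d'->'h', delta=(8-4)*7^4 mod 97 = 1, hash=35+1 mod 97 = 36
Option B: s[5]='g'->'e', delta=(5-7)*7^0 mod 97 = 95, hash=35+95 mod 97 = 33
Option C: s[4]='e'->'d', delta=(4-5)*7^1 mod 97 = 90, hash=35+90 mod 97 = 28
Option D: s[0]='a'->'i', delta=(9-1)*7^5 mod 97 = 14, hash=35+14 mod 97 = 49 <-- target
Option E: s[1]='d'->'j', delta=(10-4)*7^4 mod 97 = 50, hash=35+50 mod 97 = 85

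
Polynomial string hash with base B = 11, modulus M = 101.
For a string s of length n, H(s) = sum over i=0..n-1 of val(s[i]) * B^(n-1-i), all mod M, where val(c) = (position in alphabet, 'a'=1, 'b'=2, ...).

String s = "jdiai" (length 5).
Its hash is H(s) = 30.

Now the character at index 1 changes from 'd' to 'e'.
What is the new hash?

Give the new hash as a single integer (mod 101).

Answer: 48

Derivation:
val('d') = 4, val('e') = 5
Position k = 1, exponent = n-1-k = 3
B^3 mod M = 11^3 mod 101 = 18
Delta = (5 - 4) * 18 mod 101 = 18
New hash = (30 + 18) mod 101 = 48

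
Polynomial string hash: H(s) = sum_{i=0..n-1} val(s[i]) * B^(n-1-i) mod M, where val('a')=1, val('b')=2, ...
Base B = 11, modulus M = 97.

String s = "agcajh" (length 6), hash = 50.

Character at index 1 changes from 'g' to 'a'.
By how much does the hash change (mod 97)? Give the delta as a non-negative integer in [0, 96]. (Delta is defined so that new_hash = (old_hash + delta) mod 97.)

Answer: 36

Derivation:
Delta formula: (val(new) - val(old)) * B^(n-1-k) mod M
  val('a') - val('g') = 1 - 7 = -6
  B^(n-1-k) = 11^4 mod 97 = 91
  Delta = -6 * 91 mod 97 = 36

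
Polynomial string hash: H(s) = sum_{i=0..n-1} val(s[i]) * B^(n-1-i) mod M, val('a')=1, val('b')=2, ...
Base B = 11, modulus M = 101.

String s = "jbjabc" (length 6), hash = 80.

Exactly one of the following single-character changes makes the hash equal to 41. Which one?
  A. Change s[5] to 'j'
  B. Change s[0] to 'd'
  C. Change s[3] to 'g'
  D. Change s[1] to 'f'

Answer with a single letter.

Answer: B

Derivation:
Option A: s[5]='c'->'j', delta=(10-3)*11^0 mod 101 = 7, hash=80+7 mod 101 = 87
Option B: s[0]='j'->'d', delta=(4-10)*11^5 mod 101 = 62, hash=80+62 mod 101 = 41 <-- target
Option C: s[3]='a'->'g', delta=(7-1)*11^2 mod 101 = 19, hash=80+19 mod 101 = 99
Option D: s[1]='b'->'f', delta=(6-2)*11^4 mod 101 = 85, hash=80+85 mod 101 = 64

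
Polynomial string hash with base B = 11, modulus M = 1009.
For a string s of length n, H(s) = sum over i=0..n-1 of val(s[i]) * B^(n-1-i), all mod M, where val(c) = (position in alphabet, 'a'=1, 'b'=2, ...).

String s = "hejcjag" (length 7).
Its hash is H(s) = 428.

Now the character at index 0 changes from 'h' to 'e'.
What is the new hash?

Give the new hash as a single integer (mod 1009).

val('h') = 8, val('e') = 5
Position k = 0, exponent = n-1-k = 6
B^6 mod M = 11^6 mod 1009 = 766
Delta = (5 - 8) * 766 mod 1009 = 729
New hash = (428 + 729) mod 1009 = 148

Answer: 148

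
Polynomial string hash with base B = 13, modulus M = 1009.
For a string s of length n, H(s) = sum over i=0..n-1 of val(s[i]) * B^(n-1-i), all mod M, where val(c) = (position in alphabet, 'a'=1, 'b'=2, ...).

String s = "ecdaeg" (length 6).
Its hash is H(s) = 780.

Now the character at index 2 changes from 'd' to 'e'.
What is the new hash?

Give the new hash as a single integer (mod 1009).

Answer: 959

Derivation:
val('d') = 4, val('e') = 5
Position k = 2, exponent = n-1-k = 3
B^3 mod M = 13^3 mod 1009 = 179
Delta = (5 - 4) * 179 mod 1009 = 179
New hash = (780 + 179) mod 1009 = 959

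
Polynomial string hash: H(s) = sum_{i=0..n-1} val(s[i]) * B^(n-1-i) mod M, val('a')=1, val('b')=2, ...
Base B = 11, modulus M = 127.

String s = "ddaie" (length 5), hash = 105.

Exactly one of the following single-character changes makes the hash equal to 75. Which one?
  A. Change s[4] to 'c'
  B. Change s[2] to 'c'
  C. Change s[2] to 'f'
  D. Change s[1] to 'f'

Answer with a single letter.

Answer: C

Derivation:
Option A: s[4]='e'->'c', delta=(3-5)*11^0 mod 127 = 125, hash=105+125 mod 127 = 103
Option B: s[2]='a'->'c', delta=(3-1)*11^2 mod 127 = 115, hash=105+115 mod 127 = 93
Option C: s[2]='a'->'f', delta=(6-1)*11^2 mod 127 = 97, hash=105+97 mod 127 = 75 <-- target
Option D: s[1]='d'->'f', delta=(6-4)*11^3 mod 127 = 122, hash=105+122 mod 127 = 100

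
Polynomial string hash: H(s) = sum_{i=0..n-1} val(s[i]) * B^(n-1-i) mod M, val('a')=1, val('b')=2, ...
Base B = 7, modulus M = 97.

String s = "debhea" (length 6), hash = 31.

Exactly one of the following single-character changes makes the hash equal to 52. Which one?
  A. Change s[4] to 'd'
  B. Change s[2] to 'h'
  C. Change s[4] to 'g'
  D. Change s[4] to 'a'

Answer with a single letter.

Answer: B

Derivation:
Option A: s[4]='e'->'d', delta=(4-5)*7^1 mod 97 = 90, hash=31+90 mod 97 = 24
Option B: s[2]='b'->'h', delta=(8-2)*7^3 mod 97 = 21, hash=31+21 mod 97 = 52 <-- target
Option C: s[4]='e'->'g', delta=(7-5)*7^1 mod 97 = 14, hash=31+14 mod 97 = 45
Option D: s[4]='e'->'a', delta=(1-5)*7^1 mod 97 = 69, hash=31+69 mod 97 = 3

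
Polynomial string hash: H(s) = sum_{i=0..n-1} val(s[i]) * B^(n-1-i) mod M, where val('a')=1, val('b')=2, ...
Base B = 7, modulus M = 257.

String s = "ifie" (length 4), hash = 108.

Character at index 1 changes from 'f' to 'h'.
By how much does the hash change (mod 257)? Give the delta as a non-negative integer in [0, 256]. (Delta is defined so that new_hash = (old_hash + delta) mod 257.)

Delta formula: (val(new) - val(old)) * B^(n-1-k) mod M
  val('h') - val('f') = 8 - 6 = 2
  B^(n-1-k) = 7^2 mod 257 = 49
  Delta = 2 * 49 mod 257 = 98

Answer: 98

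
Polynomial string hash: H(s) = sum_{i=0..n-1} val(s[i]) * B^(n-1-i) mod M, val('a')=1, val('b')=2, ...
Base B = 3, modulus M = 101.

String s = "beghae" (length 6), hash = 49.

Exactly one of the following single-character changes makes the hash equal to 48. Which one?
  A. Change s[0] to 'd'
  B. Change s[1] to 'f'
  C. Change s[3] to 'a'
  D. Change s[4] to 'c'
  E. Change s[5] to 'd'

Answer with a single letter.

Answer: E

Derivation:
Option A: s[0]='b'->'d', delta=(4-2)*3^5 mod 101 = 82, hash=49+82 mod 101 = 30
Option B: s[1]='e'->'f', delta=(6-5)*3^4 mod 101 = 81, hash=49+81 mod 101 = 29
Option C: s[3]='h'->'a', delta=(1-8)*3^2 mod 101 = 38, hash=49+38 mod 101 = 87
Option D: s[4]='a'->'c', delta=(3-1)*3^1 mod 101 = 6, hash=49+6 mod 101 = 55
Option E: s[5]='e'->'d', delta=(4-5)*3^0 mod 101 = 100, hash=49+100 mod 101 = 48 <-- target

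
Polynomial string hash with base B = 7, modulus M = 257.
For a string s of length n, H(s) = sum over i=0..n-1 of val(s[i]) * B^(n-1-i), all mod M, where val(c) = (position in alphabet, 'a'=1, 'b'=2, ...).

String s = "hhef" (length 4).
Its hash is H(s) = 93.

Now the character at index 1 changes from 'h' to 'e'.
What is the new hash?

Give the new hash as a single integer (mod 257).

val('h') = 8, val('e') = 5
Position k = 1, exponent = n-1-k = 2
B^2 mod M = 7^2 mod 257 = 49
Delta = (5 - 8) * 49 mod 257 = 110
New hash = (93 + 110) mod 257 = 203

Answer: 203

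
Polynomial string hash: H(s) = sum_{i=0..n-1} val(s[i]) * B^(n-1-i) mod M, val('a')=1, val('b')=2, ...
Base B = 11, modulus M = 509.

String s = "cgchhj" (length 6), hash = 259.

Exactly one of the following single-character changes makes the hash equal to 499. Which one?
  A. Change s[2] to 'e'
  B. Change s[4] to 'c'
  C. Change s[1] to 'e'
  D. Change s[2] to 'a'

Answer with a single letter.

Option A: s[2]='c'->'e', delta=(5-3)*11^3 mod 509 = 117, hash=259+117 mod 509 = 376
Option B: s[4]='h'->'c', delta=(3-8)*11^1 mod 509 = 454, hash=259+454 mod 509 = 204
Option C: s[1]='g'->'e', delta=(5-7)*11^4 mod 509 = 240, hash=259+240 mod 509 = 499 <-- target
Option D: s[2]='c'->'a', delta=(1-3)*11^3 mod 509 = 392, hash=259+392 mod 509 = 142

Answer: C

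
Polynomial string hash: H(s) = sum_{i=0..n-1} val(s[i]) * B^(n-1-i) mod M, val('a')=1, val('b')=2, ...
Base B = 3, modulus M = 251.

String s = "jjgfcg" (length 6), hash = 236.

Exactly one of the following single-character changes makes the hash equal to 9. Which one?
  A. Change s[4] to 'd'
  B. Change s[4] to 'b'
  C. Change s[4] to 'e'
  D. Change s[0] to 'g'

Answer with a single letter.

Answer: D

Derivation:
Option A: s[4]='c'->'d', delta=(4-3)*3^1 mod 251 = 3, hash=236+3 mod 251 = 239
Option B: s[4]='c'->'b', delta=(2-3)*3^1 mod 251 = 248, hash=236+248 mod 251 = 233
Option C: s[4]='c'->'e', delta=(5-3)*3^1 mod 251 = 6, hash=236+6 mod 251 = 242
Option D: s[0]='j'->'g', delta=(7-10)*3^5 mod 251 = 24, hash=236+24 mod 251 = 9 <-- target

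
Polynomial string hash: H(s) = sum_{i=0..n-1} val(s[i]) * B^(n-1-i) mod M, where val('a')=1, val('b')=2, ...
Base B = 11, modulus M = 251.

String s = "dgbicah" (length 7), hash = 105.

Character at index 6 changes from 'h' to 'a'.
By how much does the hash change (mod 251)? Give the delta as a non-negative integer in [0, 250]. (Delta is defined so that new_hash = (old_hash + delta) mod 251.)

Answer: 244

Derivation:
Delta formula: (val(new) - val(old)) * B^(n-1-k) mod M
  val('a') - val('h') = 1 - 8 = -7
  B^(n-1-k) = 11^0 mod 251 = 1
  Delta = -7 * 1 mod 251 = 244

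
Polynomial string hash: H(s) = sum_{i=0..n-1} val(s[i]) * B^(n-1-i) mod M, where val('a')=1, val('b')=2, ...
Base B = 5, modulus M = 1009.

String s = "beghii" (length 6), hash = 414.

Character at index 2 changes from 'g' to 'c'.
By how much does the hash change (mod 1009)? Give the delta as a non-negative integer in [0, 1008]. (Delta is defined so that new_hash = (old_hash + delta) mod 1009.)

Delta formula: (val(new) - val(old)) * B^(n-1-k) mod M
  val('c') - val('g') = 3 - 7 = -4
  B^(n-1-k) = 5^3 mod 1009 = 125
  Delta = -4 * 125 mod 1009 = 509

Answer: 509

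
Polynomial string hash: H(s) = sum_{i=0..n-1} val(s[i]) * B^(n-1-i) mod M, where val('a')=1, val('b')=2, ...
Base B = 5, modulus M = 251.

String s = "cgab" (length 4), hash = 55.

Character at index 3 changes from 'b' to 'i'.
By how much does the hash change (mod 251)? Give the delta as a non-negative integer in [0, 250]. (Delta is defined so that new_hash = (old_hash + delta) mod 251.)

Delta formula: (val(new) - val(old)) * B^(n-1-k) mod M
  val('i') - val('b') = 9 - 2 = 7
  B^(n-1-k) = 5^0 mod 251 = 1
  Delta = 7 * 1 mod 251 = 7

Answer: 7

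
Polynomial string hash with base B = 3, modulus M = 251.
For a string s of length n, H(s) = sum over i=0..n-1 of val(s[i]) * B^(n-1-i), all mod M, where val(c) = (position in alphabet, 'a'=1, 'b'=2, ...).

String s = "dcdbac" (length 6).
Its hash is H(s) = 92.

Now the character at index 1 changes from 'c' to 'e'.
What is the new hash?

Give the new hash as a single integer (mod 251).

val('c') = 3, val('e') = 5
Position k = 1, exponent = n-1-k = 4
B^4 mod M = 3^4 mod 251 = 81
Delta = (5 - 3) * 81 mod 251 = 162
New hash = (92 + 162) mod 251 = 3

Answer: 3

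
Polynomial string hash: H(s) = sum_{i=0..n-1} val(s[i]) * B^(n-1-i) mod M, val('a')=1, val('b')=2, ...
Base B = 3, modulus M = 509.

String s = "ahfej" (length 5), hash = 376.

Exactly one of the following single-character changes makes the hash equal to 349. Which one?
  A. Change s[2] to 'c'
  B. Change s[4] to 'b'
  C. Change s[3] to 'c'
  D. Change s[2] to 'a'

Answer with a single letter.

Option A: s[2]='f'->'c', delta=(3-6)*3^2 mod 509 = 482, hash=376+482 mod 509 = 349 <-- target
Option B: s[4]='j'->'b', delta=(2-10)*3^0 mod 509 = 501, hash=376+501 mod 509 = 368
Option C: s[3]='e'->'c', delta=(3-5)*3^1 mod 509 = 503, hash=376+503 mod 509 = 370
Option D: s[2]='f'->'a', delta=(1-6)*3^2 mod 509 = 464, hash=376+464 mod 509 = 331

Answer: A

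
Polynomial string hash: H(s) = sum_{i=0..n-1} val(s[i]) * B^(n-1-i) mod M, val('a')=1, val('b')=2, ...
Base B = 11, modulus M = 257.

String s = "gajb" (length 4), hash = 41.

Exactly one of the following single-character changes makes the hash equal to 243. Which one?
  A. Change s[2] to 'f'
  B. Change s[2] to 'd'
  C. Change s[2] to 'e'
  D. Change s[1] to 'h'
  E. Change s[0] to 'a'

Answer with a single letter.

Answer: C

Derivation:
Option A: s[2]='j'->'f', delta=(6-10)*11^1 mod 257 = 213, hash=41+213 mod 257 = 254
Option B: s[2]='j'->'d', delta=(4-10)*11^1 mod 257 = 191, hash=41+191 mod 257 = 232
Option C: s[2]='j'->'e', delta=(5-10)*11^1 mod 257 = 202, hash=41+202 mod 257 = 243 <-- target
Option D: s[1]='a'->'h', delta=(8-1)*11^2 mod 257 = 76, hash=41+76 mod 257 = 117
Option E: s[0]='g'->'a', delta=(1-7)*11^3 mod 257 = 238, hash=41+238 mod 257 = 22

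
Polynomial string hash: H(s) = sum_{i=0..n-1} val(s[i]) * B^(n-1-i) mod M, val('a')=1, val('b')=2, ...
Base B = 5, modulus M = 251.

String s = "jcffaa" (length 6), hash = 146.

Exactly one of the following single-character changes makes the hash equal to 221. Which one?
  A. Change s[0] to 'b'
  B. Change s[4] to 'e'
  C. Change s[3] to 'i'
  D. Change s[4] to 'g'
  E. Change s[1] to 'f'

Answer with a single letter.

Option A: s[0]='j'->'b', delta=(2-10)*5^5 mod 251 = 100, hash=146+100 mod 251 = 246
Option B: s[4]='a'->'e', delta=(5-1)*5^1 mod 251 = 20, hash=146+20 mod 251 = 166
Option C: s[3]='f'->'i', delta=(9-6)*5^2 mod 251 = 75, hash=146+75 mod 251 = 221 <-- target
Option D: s[4]='a'->'g', delta=(7-1)*5^1 mod 251 = 30, hash=146+30 mod 251 = 176
Option E: s[1]='c'->'f', delta=(6-3)*5^4 mod 251 = 118, hash=146+118 mod 251 = 13

Answer: C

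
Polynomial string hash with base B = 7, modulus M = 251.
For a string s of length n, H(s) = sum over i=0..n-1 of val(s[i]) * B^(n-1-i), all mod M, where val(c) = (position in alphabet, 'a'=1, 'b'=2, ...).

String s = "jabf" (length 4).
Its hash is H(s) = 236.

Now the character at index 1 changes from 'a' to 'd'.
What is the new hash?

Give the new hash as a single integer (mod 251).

val('a') = 1, val('d') = 4
Position k = 1, exponent = n-1-k = 2
B^2 mod M = 7^2 mod 251 = 49
Delta = (4 - 1) * 49 mod 251 = 147
New hash = (236 + 147) mod 251 = 132

Answer: 132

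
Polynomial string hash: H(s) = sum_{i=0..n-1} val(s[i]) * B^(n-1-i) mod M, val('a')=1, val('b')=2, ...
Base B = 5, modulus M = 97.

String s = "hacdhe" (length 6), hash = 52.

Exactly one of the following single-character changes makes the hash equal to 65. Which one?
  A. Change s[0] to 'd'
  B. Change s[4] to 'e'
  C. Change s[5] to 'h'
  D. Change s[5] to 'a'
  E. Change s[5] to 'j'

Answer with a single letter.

Option A: s[0]='h'->'d', delta=(4-8)*5^5 mod 97 = 13, hash=52+13 mod 97 = 65 <-- target
Option B: s[4]='h'->'e', delta=(5-8)*5^1 mod 97 = 82, hash=52+82 mod 97 = 37
Option C: s[5]='e'->'h', delta=(8-5)*5^0 mod 97 = 3, hash=52+3 mod 97 = 55
Option D: s[5]='e'->'a', delta=(1-5)*5^0 mod 97 = 93, hash=52+93 mod 97 = 48
Option E: s[5]='e'->'j', delta=(10-5)*5^0 mod 97 = 5, hash=52+5 mod 97 = 57

Answer: A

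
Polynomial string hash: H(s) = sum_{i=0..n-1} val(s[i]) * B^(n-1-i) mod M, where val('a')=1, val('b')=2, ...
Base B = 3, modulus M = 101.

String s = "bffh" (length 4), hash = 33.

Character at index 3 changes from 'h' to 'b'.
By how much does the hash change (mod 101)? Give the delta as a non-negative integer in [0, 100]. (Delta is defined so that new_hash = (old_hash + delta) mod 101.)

Delta formula: (val(new) - val(old)) * B^(n-1-k) mod M
  val('b') - val('h') = 2 - 8 = -6
  B^(n-1-k) = 3^0 mod 101 = 1
  Delta = -6 * 1 mod 101 = 95

Answer: 95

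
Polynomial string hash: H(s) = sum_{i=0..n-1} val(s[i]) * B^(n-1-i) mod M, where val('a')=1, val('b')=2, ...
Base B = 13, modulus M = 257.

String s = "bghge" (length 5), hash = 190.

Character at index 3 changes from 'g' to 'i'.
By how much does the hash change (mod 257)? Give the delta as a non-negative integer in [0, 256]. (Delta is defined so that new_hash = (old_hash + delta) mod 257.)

Delta formula: (val(new) - val(old)) * B^(n-1-k) mod M
  val('i') - val('g') = 9 - 7 = 2
  B^(n-1-k) = 13^1 mod 257 = 13
  Delta = 2 * 13 mod 257 = 26

Answer: 26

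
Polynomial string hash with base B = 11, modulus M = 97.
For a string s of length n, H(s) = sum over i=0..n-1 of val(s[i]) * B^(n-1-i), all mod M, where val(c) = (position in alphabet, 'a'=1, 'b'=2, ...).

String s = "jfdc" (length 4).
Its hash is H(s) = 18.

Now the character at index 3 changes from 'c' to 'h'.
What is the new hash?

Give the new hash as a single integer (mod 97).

Answer: 23

Derivation:
val('c') = 3, val('h') = 8
Position k = 3, exponent = n-1-k = 0
B^0 mod M = 11^0 mod 97 = 1
Delta = (8 - 3) * 1 mod 97 = 5
New hash = (18 + 5) mod 97 = 23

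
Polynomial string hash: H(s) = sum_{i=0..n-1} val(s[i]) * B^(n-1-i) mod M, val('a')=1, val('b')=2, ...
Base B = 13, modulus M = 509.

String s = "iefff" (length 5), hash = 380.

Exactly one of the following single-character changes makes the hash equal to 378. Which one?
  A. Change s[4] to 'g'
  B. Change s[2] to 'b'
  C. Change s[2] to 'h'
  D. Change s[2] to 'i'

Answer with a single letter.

Answer: D

Derivation:
Option A: s[4]='f'->'g', delta=(7-6)*13^0 mod 509 = 1, hash=380+1 mod 509 = 381
Option B: s[2]='f'->'b', delta=(2-6)*13^2 mod 509 = 342, hash=380+342 mod 509 = 213
Option C: s[2]='f'->'h', delta=(8-6)*13^2 mod 509 = 338, hash=380+338 mod 509 = 209
Option D: s[2]='f'->'i', delta=(9-6)*13^2 mod 509 = 507, hash=380+507 mod 509 = 378 <-- target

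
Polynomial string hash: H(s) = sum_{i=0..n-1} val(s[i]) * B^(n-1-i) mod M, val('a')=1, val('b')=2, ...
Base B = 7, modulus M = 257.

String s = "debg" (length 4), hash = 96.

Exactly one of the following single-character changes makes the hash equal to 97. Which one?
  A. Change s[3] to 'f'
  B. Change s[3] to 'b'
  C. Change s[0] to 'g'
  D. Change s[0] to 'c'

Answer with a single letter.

Answer: C

Derivation:
Option A: s[3]='g'->'f', delta=(6-7)*7^0 mod 257 = 256, hash=96+256 mod 257 = 95
Option B: s[3]='g'->'b', delta=(2-7)*7^0 mod 257 = 252, hash=96+252 mod 257 = 91
Option C: s[0]='d'->'g', delta=(7-4)*7^3 mod 257 = 1, hash=96+1 mod 257 = 97 <-- target
Option D: s[0]='d'->'c', delta=(3-4)*7^3 mod 257 = 171, hash=96+171 mod 257 = 10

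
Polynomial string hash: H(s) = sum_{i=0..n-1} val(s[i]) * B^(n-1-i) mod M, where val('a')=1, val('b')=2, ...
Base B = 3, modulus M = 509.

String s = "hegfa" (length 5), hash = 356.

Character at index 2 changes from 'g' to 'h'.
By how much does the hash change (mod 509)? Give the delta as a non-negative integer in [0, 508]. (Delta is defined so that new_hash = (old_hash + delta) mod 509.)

Answer: 9

Derivation:
Delta formula: (val(new) - val(old)) * B^(n-1-k) mod M
  val('h') - val('g') = 8 - 7 = 1
  B^(n-1-k) = 3^2 mod 509 = 9
  Delta = 1 * 9 mod 509 = 9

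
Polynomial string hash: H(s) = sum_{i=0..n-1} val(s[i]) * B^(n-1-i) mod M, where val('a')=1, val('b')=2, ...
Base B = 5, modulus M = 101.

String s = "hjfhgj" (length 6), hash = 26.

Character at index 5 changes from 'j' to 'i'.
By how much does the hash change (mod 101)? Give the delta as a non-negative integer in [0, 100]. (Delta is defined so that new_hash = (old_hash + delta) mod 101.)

Delta formula: (val(new) - val(old)) * B^(n-1-k) mod M
  val('i') - val('j') = 9 - 10 = -1
  B^(n-1-k) = 5^0 mod 101 = 1
  Delta = -1 * 1 mod 101 = 100

Answer: 100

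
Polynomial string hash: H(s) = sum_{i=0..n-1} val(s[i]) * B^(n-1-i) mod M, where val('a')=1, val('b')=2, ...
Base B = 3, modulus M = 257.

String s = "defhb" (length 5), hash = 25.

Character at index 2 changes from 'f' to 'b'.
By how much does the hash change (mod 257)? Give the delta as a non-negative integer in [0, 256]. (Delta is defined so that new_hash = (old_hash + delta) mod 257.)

Delta formula: (val(new) - val(old)) * B^(n-1-k) mod M
  val('b') - val('f') = 2 - 6 = -4
  B^(n-1-k) = 3^2 mod 257 = 9
  Delta = -4 * 9 mod 257 = 221

Answer: 221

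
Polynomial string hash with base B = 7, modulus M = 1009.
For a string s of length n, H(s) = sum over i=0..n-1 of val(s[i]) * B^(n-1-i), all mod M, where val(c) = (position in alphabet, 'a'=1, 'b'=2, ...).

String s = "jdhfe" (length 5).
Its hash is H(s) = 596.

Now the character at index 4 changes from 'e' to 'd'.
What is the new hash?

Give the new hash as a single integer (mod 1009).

val('e') = 5, val('d') = 4
Position k = 4, exponent = n-1-k = 0
B^0 mod M = 7^0 mod 1009 = 1
Delta = (4 - 5) * 1 mod 1009 = 1008
New hash = (596 + 1008) mod 1009 = 595

Answer: 595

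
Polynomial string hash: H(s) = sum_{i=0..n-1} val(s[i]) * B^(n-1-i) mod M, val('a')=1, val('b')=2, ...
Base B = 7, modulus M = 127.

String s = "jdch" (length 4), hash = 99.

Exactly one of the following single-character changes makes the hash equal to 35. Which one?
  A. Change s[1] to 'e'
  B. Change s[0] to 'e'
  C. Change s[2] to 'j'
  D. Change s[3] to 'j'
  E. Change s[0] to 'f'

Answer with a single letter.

Option A: s[1]='d'->'e', delta=(5-4)*7^2 mod 127 = 49, hash=99+49 mod 127 = 21
Option B: s[0]='j'->'e', delta=(5-10)*7^3 mod 127 = 63, hash=99+63 mod 127 = 35 <-- target
Option C: s[2]='c'->'j', delta=(10-3)*7^1 mod 127 = 49, hash=99+49 mod 127 = 21
Option D: s[3]='h'->'j', delta=(10-8)*7^0 mod 127 = 2, hash=99+2 mod 127 = 101
Option E: s[0]='j'->'f', delta=(6-10)*7^3 mod 127 = 25, hash=99+25 mod 127 = 124

Answer: B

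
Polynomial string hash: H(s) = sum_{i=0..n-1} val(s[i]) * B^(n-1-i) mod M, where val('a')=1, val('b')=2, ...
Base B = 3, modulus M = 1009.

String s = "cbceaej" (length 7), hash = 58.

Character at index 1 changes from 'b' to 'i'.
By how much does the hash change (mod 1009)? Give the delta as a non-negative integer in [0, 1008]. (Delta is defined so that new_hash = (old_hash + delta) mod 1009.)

Delta formula: (val(new) - val(old)) * B^(n-1-k) mod M
  val('i') - val('b') = 9 - 2 = 7
  B^(n-1-k) = 3^5 mod 1009 = 243
  Delta = 7 * 243 mod 1009 = 692

Answer: 692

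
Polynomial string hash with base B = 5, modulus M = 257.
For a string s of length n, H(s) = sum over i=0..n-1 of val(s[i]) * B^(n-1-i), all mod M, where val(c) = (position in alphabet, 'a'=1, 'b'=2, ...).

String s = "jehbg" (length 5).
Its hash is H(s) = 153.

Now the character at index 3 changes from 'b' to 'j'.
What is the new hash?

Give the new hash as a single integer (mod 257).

val('b') = 2, val('j') = 10
Position k = 3, exponent = n-1-k = 1
B^1 mod M = 5^1 mod 257 = 5
Delta = (10 - 2) * 5 mod 257 = 40
New hash = (153 + 40) mod 257 = 193

Answer: 193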